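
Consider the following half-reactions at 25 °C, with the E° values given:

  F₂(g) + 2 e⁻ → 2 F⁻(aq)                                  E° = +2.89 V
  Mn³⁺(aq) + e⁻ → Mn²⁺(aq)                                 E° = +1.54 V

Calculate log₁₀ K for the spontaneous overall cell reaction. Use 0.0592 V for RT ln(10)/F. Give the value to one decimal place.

Cathode: F₂/F⁻; anode: Mn³⁺/Mn²⁺. E°cell = +1.35 V, n = 2.
log K = nE°cell / 0.0592 = (2)(+1.35) / 0.0592 = 45.6.

45.6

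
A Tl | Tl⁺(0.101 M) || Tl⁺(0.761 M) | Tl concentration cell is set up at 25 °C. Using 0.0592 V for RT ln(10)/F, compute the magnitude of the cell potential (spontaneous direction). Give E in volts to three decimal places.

+0.052 V

For a concentration cell E°cell = 0. The 0.761 M side is the cathode (reduction is favoured where [Tl⁺] is higher).
With n = 1, E = −(0.0592/1) log([Tl⁺]ₐₙ/[Tl⁺]꜀ₐₜ) = −(0.0592/1) log(0.101/0.761) = −(0.0592/1)(-0.877) = +0.052 V.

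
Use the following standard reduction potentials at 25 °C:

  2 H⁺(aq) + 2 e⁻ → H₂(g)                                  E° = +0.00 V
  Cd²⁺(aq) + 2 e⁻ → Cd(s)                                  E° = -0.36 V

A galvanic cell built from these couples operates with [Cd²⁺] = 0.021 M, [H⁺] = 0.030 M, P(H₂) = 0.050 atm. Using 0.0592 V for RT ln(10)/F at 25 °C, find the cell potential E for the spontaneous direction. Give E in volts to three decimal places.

H⁺/H₂ is the cathode (higher E°), Cd²⁺/Cd the anode: E°cell = +0.00 − (-0.36) = +0.36 V, n = 2.
Overall: 2 H⁺(aq) + Cd(s) → H₂(g) + Cd²⁺(aq)
Q = P(H₂)·[Cd²⁺] / ([H⁺]^2); log Q = 0.067.
E = E° − (0.0592/n) log Q = +0.36 − (0.0592/2)(0.067) = +0.358 V.

+0.358 V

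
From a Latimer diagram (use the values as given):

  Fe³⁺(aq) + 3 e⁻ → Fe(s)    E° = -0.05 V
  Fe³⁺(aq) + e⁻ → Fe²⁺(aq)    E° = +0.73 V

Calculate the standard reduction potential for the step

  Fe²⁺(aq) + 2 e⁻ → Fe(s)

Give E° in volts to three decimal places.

-0.440 V

Sequential free energies add, so n₃E°₃ = n₁E°₁ + n₂E°₂.
With n₃ = 3, and the known step contributing 1×(+0.73) V, the unknown satisfies 2·E° = 3×(-0.05) − 1×(+0.73) = -0.880.
E° = -0.880 / 2 = -0.440 V.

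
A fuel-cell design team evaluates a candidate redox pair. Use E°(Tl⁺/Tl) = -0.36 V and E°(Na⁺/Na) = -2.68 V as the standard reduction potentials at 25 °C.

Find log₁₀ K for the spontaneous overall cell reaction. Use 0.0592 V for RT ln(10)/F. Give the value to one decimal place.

Cathode: Tl⁺/Tl; anode: Na⁺/Na. E°cell = +2.32 V, n = 1.
log K = nE°cell / 0.0592 = (1)(+2.32) / 0.0592 = 39.2.

39.2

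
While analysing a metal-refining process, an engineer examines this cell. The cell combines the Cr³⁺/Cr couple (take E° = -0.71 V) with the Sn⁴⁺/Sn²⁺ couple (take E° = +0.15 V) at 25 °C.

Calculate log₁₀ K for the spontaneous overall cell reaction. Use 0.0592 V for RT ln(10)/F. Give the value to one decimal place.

87.2

Cathode: Sn⁴⁺/Sn²⁺; anode: Cr³⁺/Cr. E°cell = +0.86 V, n = 6.
log K = nE°cell / 0.0592 = (6)(+0.86) / 0.0592 = 87.2.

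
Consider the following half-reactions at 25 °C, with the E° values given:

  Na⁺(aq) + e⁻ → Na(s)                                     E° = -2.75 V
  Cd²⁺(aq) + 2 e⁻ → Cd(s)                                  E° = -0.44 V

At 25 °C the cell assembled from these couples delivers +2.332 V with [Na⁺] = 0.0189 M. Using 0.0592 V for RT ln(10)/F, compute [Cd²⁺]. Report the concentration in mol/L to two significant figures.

0.0020 M

Cd²⁺/Cd is the cathode, Na⁺/Na the anode: E°cell = +2.31 V, n = 2.
Overall reaction: Cd²⁺(aq) + 2 Na(s) → Cd(s) + 2 Na⁺(aq); Q = [Na⁺]^2/[Cd²⁺]^1.
From E = E° − (0.0592/n) log Q: log Q = (E° − E)·n/0.0592 = (+2.31 − (+2.332))·2/0.0592 = -0.7432.
So 1·log[Cd²⁺] = 2·log(0.0189) − log Q = -3.4471 − (-0.7432) = -2.7039; [Cd²⁺] = 10^(-2.7039) ≈ 0.0020 M.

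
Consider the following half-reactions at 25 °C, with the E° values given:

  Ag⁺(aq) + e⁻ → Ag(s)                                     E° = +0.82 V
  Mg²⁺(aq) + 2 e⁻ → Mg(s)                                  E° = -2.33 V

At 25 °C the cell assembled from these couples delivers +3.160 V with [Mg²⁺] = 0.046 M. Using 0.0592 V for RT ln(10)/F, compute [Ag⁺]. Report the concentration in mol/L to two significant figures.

Ag⁺/Ag is the cathode, Mg²⁺/Mg the anode: E°cell = +3.15 V, n = 2.
Overall reaction: 2 Ag⁺(aq) + Mg(s) → 2 Ag(s) + Mg²⁺(aq); Q = [Mg²⁺]^1/[Ag⁺]^2.
From E = E° − (0.0592/n) log Q: log Q = (E° − E)·n/0.0592 = (+3.15 − (+3.160))·2/0.0592 = -0.3378.
So 2·log[Ag⁺] = 1·log(0.046) − log Q = -1.3372 − (-0.3378) = -0.9994; log[Ag⁺] = -0.9994 / 2 = -0.4997; [Ag⁺] = 10^(-0.4997) ≈ 0.32 M.

0.32 M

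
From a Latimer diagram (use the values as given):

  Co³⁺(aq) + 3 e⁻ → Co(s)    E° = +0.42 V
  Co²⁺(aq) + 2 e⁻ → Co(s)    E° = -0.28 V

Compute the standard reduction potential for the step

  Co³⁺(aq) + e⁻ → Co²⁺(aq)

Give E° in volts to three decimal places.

+1.820 V

Sequential free energies add, so n₃E°₃ = n₁E°₁ + n₂E°₂.
With n₃ = 3, and the known step contributing 2×(-0.28) V, the unknown satisfies 1·E° = 3×(+0.42) − 2×(-0.28) = +1.820.
E° = +1.820 / 1 = +1.820 V.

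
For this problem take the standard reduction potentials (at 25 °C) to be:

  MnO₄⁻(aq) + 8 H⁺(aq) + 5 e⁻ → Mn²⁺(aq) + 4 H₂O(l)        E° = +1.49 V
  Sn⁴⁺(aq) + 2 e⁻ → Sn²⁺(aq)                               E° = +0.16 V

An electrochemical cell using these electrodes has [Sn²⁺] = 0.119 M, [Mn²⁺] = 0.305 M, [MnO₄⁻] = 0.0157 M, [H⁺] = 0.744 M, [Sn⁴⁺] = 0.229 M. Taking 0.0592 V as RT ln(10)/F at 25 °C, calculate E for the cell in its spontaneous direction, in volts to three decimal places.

+1.294 V

MnO₄⁻/Mn²⁺ is the cathode (higher E°), Sn⁴⁺/Sn²⁺ the anode: E°cell = +1.49 − (+0.16) = +1.33 V, n = 10.
Overall: 2 MnO₄⁻(aq) + 16 H⁺(aq) + 5 Sn²⁺(aq) → 2 Mn²⁺(aq) + 8 H₂O(l) + 5 Sn⁴⁺(aq)
Q = [Mn²⁺]^2·[Sn⁴⁺]^5 / ([MnO₄⁻]^2·[H⁺]^16·[Sn²⁺]^5); log Q = 6.053.
E = E° − (0.0592/n) log Q = +1.33 − (0.0592/10)(6.053) = +1.294 V.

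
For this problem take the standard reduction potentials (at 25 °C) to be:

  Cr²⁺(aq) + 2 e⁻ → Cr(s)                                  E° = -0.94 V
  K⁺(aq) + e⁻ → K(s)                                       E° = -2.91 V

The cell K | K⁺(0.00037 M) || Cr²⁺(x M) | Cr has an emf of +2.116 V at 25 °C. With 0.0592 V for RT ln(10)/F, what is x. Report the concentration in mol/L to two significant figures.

0.012 M

Cr²⁺/Cr is the cathode, K⁺/K the anode: E°cell = +1.97 V, n = 2.
Overall reaction: Cr²⁺(aq) + 2 K(s) → Cr(s) + 2 K⁺(aq); Q = [K⁺]^2/[Cr²⁺]^1.
From E = E° − (0.0592/n) log Q: log Q = (E° − E)·n/0.0592 = (+1.97 − (+2.116))·2/0.0592 = -4.9324.
So 1·log[Cr²⁺] = 2·log(0.00037) − log Q = -6.8636 − (-4.9324) = -1.9312; [Cr²⁺] = 10^(-1.9312) ≈ 0.012 M.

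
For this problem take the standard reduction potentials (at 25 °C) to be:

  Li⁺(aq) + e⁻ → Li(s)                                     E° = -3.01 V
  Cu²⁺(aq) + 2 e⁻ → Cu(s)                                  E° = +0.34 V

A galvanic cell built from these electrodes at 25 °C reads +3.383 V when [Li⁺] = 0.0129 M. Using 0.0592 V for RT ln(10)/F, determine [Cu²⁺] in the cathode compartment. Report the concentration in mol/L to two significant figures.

Cu²⁺/Cu is the cathode, Li⁺/Li the anode: E°cell = +3.35 V, n = 2.
Overall reaction: Cu²⁺(aq) + 2 Li(s) → Cu(s) + 2 Li⁺(aq); Q = [Li⁺]^2/[Cu²⁺]^1.
From E = E° − (0.0592/n) log Q: log Q = (E° − E)·n/0.0592 = (+3.35 − (+3.383))·2/0.0592 = -1.1149.
So 1·log[Cu²⁺] = 2·log(0.0129) − log Q = -3.7788 − (-1.1149) = -2.6639; [Cu²⁺] = 10^(-2.6639) ≈ 0.0022 M.

0.0022 M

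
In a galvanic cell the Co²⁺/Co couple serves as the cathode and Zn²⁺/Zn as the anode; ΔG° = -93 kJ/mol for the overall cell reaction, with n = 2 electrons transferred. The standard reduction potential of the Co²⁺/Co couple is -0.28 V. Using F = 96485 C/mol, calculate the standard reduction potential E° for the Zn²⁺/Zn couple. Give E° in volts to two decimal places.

-0.76 V

E°cell = −ΔG°/(nF) = −(-93×10³)/((2)(96485)) = +0.482 V.
Since Co²⁺/Co is the cathode and Zn²⁺/Zn the anode, E°cell = E°(Co²⁺/Co) − E°(Zn²⁺/Zn).
So E°(Zn²⁺/Zn) = E°(Co²⁺/Co) − E°cell = (-0.28) − (+0.482) = -0.76 V.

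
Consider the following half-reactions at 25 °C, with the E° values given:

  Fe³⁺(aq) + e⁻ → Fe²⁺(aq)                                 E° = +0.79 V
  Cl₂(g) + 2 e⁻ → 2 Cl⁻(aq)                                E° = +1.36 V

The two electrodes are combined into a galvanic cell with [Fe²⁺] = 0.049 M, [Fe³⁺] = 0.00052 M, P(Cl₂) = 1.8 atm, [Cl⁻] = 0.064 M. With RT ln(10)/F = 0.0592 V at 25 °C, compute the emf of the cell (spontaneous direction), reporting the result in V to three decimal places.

Cl₂/Cl⁻ is the cathode (higher E°), Fe³⁺/Fe²⁺ the anode: E°cell = +1.36 − (+0.79) = +0.57 V, n = 2.
Overall: Cl₂(g) + 2 Fe²⁺(aq) → 2 Cl⁻(aq) + 2 Fe³⁺(aq)
Q = [Cl⁻]^2·[Fe³⁺]^2 / (P(Cl₂)·[Fe²⁺]^2); log Q = -6.591.
E = E° − (0.0592/n) log Q = +0.57 − (0.0592/2)(-6.591) = +0.765 V.

+0.765 V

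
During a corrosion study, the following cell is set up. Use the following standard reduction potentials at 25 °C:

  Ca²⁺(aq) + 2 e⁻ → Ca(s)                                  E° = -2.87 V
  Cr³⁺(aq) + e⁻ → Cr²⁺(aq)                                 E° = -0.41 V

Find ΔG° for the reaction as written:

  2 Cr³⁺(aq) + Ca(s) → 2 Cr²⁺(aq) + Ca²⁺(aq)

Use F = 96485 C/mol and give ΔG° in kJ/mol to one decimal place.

-474.7 kJ/mol

As written, Cr³⁺/Cr²⁺ is reduced (cathode) and Ca²⁺/Ca is oxidised (anode), so E°cell = (-0.41) − (-2.87) = +2.46 V.
Balancing electrons gives n = 2.
ΔG° = −nFE° = −(2)(96485)(+2.46) = -474,706 J = -474.7 kJ/mol.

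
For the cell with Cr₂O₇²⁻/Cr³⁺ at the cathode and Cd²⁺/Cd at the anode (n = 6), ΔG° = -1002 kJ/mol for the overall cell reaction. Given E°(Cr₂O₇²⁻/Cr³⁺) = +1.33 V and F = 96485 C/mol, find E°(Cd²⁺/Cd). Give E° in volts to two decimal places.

E°cell = −ΔG°/(nF) = −(-1002×10³)/((6)(96485)) = +1.731 V.
Since Cr₂O₇²⁻/Cr³⁺ is the cathode and Cd²⁺/Cd the anode, E°cell = E°(Cr₂O₇²⁻/Cr³⁺) − E°(Cd²⁺/Cd).
So E°(Cd²⁺/Cd) = E°(Cr₂O₇²⁻/Cr³⁺) − E°cell = (+1.33) − (+1.731) = -0.40 V.

-0.40 V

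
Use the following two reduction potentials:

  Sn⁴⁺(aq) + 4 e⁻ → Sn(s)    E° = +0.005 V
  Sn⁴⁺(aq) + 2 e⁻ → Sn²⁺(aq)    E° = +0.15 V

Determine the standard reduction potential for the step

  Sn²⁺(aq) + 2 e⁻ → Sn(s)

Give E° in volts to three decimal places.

-0.140 V

Sequential free energies add, so n₃E°₃ = n₁E°₁ + n₂E°₂.
With n₃ = 4, and the known step contributing 2×(+0.15) V, the unknown satisfies 2·E° = 4×(+0.005) − 2×(+0.15) = -0.280.
E° = -0.280 / 2 = -0.140 V.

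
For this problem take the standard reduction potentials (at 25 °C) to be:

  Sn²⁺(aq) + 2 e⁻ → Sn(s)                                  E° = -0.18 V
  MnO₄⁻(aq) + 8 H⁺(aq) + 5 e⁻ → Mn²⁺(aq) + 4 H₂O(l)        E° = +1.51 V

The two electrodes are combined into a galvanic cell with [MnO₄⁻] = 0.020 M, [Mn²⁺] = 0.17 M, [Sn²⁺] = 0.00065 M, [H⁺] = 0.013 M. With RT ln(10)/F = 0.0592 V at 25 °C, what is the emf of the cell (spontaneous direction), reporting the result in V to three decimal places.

MnO₄⁻/Mn²⁺ is the cathode (higher E°), Sn²⁺/Sn the anode: E°cell = +1.51 − (-0.18) = +1.69 V, n = 10.
Overall: 2 MnO₄⁻(aq) + 16 H⁺(aq) + 5 Sn(s) → 2 Mn²⁺(aq) + 8 H₂O(l) + 5 Sn²⁺(aq)
Q = [Mn²⁺]^2·[Sn²⁺]^5 / ([MnO₄⁻]^2·[H⁺]^16); log Q = 16.100.
E = E° − (0.0592/n) log Q = +1.69 − (0.0592/10)(16.100) = +1.595 V.

+1.595 V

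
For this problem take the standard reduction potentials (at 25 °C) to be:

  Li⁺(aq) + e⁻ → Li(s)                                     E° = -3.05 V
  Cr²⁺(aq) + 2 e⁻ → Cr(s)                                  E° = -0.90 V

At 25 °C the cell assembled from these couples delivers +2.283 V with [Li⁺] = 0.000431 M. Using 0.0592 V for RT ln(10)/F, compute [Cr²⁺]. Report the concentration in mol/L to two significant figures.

0.0058 M

Cr²⁺/Cr is the cathode, Li⁺/Li the anode: E°cell = +2.15 V, n = 2.
Overall reaction: Cr²⁺(aq) + 2 Li(s) → Cr(s) + 2 Li⁺(aq); Q = [Li⁺]^2/[Cr²⁺]^1.
From E = E° − (0.0592/n) log Q: log Q = (E° − E)·n/0.0592 = (+2.15 − (+2.283))·2/0.0592 = -4.4932.
So 1·log[Cr²⁺] = 2·log(0.000431) − log Q = -6.7310 − (-4.4932) = -2.2378; [Cr²⁺] = 10^(-2.2378) ≈ 0.0058 M.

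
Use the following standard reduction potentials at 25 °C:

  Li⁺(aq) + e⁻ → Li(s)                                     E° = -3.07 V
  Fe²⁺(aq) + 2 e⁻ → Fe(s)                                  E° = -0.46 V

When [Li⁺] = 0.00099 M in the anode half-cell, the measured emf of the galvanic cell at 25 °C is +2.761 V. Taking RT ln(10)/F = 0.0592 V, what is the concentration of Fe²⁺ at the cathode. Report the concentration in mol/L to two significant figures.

Fe²⁺/Fe is the cathode, Li⁺/Li the anode: E°cell = +2.61 V, n = 2.
Overall reaction: Fe²⁺(aq) + 2 Li(s) → Fe(s) + 2 Li⁺(aq); Q = [Li⁺]^2/[Fe²⁺]^1.
From E = E° − (0.0592/n) log Q: log Q = (E° − E)·n/0.0592 = (+2.61 − (+2.761))·2/0.0592 = -5.1014.
So 1·log[Fe²⁺] = 2·log(0.00099) − log Q = -6.0087 − (-5.1014) = -0.9073; [Fe²⁺] = 10^(-0.9073) ≈ 0.12 M.

0.12 M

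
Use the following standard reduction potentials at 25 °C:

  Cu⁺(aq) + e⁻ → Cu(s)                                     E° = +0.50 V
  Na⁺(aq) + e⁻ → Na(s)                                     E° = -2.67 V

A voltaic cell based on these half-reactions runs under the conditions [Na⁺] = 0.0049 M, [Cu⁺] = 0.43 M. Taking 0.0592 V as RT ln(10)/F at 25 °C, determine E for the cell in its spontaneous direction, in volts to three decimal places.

+3.285 V

Cu⁺/Cu is the cathode (higher E°), Na⁺/Na the anode: E°cell = +0.50 − (-2.67) = +3.17 V, n = 1.
Overall: Cu⁺(aq) + Na(s) → Cu(s) + Na⁺(aq)
Q = [Na⁺] / ([Cu⁺]); log Q = -1.943.
E = E° − (0.0592/n) log Q = +3.17 − (0.0592/1)(-1.943) = +3.285 V.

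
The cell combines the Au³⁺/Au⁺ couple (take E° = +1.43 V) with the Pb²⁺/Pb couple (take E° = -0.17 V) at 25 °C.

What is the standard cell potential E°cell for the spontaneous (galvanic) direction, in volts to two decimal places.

The Au³⁺/Au⁺ couple has the higher reduction potential, so it is the cathode; Pb²⁺/Pb is oxidised at the anode.
E°cell = E°(cathode) − E°(anode) = (+1.43) − (-0.17) = +1.60 V.

+1.60 V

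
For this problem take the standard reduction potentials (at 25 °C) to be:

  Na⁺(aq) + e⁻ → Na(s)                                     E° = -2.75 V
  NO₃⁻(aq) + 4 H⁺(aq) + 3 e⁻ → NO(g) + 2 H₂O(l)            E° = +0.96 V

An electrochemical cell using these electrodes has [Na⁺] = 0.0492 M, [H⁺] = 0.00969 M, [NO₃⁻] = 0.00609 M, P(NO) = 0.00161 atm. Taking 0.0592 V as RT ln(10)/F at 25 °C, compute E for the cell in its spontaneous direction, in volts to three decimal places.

NO₃⁻/NO is the cathode (higher E°), Na⁺/Na the anode: E°cell = +0.96 − (-2.75) = +3.71 V, n = 3.
Overall: NO₃⁻(aq) + 4 H⁺(aq) + 3 Na(s) → NO(g) + 2 H₂O(l) + 3 Na⁺(aq)
Q = P(NO)·[Na⁺]^3 / ([NO₃⁻]·[H⁺]^4); log Q = 3.553.
E = E° − (0.0592/n) log Q = +3.71 − (0.0592/3)(3.553) = +3.640 V.

+3.640 V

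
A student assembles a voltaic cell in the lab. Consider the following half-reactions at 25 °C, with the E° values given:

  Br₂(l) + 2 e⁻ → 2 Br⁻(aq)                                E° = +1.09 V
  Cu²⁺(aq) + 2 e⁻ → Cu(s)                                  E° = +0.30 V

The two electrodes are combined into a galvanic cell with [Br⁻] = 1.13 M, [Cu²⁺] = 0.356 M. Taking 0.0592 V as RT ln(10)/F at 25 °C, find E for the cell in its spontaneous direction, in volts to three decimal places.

+0.800 V

Br₂/Br⁻ is the cathode (higher E°), Cu²⁺/Cu the anode: E°cell = +1.09 − (+0.30) = +0.79 V, n = 2.
Overall: Br₂(l) + Cu(s) → 2 Br⁻(aq) + Cu²⁺(aq)
Q = [Br⁻]^2·[Cu²⁺]; log Q = -0.342.
E = E° − (0.0592/n) log Q = +0.79 − (0.0592/2)(-0.342) = +0.800 V.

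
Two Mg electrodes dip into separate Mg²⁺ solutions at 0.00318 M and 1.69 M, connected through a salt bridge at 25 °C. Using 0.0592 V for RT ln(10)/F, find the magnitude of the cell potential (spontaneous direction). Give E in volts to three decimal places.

+0.081 V

For a concentration cell E°cell = 0. The 1.69 M side is the cathode (reduction is favoured where [Mg²⁺] is higher).
With n = 2, E = −(0.0592/2) log([Mg²⁺]ₐₙ/[Mg²⁺]꜀ₐₜ) = −(0.0592/2) log(0.00318/1.69) = −(0.0592/2)(-2.725) = +0.081 V.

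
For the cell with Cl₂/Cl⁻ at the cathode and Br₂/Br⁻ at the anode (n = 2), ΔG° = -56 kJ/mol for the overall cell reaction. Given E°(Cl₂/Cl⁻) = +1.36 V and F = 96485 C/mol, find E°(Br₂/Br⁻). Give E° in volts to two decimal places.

E°cell = −ΔG°/(nF) = −(-56×10³)/((2)(96485)) = +0.290 V.
Since Cl₂/Cl⁻ is the cathode and Br₂/Br⁻ the anode, E°cell = E°(Cl₂/Cl⁻) − E°(Br₂/Br⁻).
So E°(Br₂/Br⁻) = E°(Cl₂/Cl⁻) − E°cell = (+1.36) − (+0.290) = +1.07 V.

+1.07 V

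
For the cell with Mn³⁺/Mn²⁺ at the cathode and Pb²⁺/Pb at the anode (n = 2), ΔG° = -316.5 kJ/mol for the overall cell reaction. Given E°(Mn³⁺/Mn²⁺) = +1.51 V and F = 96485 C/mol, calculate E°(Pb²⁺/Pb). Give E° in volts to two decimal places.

E°cell = −ΔG°/(nF) = −(-316.5×10³)/((2)(96485)) = +1.640 V.
Since Mn³⁺/Mn²⁺ is the cathode and Pb²⁺/Pb the anode, E°cell = E°(Mn³⁺/Mn²⁺) − E°(Pb²⁺/Pb).
So E°(Pb²⁺/Pb) = E°(Mn³⁺/Mn²⁺) − E°cell = (+1.51) − (+1.640) = -0.13 V.

-0.13 V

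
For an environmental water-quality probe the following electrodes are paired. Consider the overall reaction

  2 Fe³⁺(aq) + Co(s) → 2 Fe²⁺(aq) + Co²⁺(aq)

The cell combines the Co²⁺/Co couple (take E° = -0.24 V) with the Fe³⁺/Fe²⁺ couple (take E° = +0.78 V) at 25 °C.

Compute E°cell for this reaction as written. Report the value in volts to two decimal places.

+1.02 V

The Fe³⁺/Fe²⁺ couple has the higher reduction potential, so it is the cathode; Co²⁺/Co is oxidised at the anode.
E°cell = E°(cathode) − E°(anode) = (+0.78) − (-0.24) = +1.02 V.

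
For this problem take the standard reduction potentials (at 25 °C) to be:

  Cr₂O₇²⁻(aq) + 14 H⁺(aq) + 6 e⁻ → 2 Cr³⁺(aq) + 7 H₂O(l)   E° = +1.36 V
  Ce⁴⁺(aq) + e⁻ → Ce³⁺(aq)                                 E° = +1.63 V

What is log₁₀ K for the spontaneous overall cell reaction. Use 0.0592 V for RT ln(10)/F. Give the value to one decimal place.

Cathode: Ce⁴⁺/Ce³⁺; anode: Cr₂O₇²⁻/Cr³⁺. E°cell = +0.27 V, n = 6.
log K = nE°cell / 0.0592 = (6)(+0.27) / 0.0592 = 27.4.

27.4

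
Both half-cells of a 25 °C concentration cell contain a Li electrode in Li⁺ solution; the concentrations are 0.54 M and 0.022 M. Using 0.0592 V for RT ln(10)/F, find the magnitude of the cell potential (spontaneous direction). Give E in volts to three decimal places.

+0.082 V

For a concentration cell E°cell = 0. The 0.54 M side is the cathode (reduction is favoured where [Li⁺] is higher).
With n = 1, E = −(0.0592/1) log([Li⁺]ₐₙ/[Li⁺]꜀ₐₜ) = −(0.0592/1) log(0.022/0.54) = −(0.0592/1)(-1.390) = +0.082 V.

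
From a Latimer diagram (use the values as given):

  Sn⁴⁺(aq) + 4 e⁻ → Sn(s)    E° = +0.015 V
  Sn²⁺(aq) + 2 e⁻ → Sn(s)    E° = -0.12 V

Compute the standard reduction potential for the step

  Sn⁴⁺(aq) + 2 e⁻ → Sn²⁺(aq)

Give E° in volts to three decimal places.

Sequential free energies add, so n₃E°₃ = n₁E°₁ + n₂E°₂.
With n₃ = 4, and the known step contributing 2×(-0.12) V, the unknown satisfies 2·E° = 4×(+0.015) − 2×(-0.12) = +0.300.
E° = +0.300 / 2 = +0.150 V.

+0.150 V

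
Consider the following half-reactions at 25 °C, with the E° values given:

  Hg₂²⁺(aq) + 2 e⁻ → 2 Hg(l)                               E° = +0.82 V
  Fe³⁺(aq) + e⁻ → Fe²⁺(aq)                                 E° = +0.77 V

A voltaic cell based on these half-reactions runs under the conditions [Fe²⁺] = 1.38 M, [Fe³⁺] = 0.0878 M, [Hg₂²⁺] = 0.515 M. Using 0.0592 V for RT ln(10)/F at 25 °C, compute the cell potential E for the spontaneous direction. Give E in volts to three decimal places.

Hg₂²⁺/Hg is the cathode (higher E°), Fe³⁺/Fe²⁺ the anode: E°cell = +0.82 − (+0.77) = +0.05 V, n = 2.
Overall: Hg₂²⁺(aq) + 2 Fe²⁺(aq) → 2 Hg(l) + 2 Fe³⁺(aq)
Q = [Fe³⁺]^2 / ([Hg₂²⁺]·[Fe²⁺]^2); log Q = -2.105.
E = E° − (0.0592/n) log Q = +0.05 − (0.0592/2)(-2.105) = +0.112 V.

+0.112 V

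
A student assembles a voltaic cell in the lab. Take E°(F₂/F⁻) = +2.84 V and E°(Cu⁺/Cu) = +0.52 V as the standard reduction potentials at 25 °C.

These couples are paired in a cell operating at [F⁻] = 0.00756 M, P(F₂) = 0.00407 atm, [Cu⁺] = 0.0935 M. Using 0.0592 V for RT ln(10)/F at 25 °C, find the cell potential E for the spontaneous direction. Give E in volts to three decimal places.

+2.436 V

F₂/F⁻ is the cathode (higher E°), Cu⁺/Cu the anode: E°cell = +2.84 − (+0.52) = +2.32 V, n = 2.
Overall: F₂(g) + 2 Cu(s) → 2 F⁻(aq) + 2 Cu⁺(aq)
Q = [F⁻]^2·[Cu⁺]^2 / (P(F₂)); log Q = -3.911.
E = E° − (0.0592/n) log Q = +2.32 − (0.0592/2)(-3.911) = +2.436 V.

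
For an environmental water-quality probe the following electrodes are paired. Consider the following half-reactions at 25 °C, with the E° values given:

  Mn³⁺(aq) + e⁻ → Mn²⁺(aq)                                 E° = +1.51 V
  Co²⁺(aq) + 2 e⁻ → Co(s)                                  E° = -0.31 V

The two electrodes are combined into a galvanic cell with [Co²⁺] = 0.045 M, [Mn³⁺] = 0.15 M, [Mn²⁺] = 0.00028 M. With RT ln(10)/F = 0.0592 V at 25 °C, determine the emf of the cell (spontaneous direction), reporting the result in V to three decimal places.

+2.021 V

Mn³⁺/Mn²⁺ is the cathode (higher E°), Co²⁺/Co the anode: E°cell = +1.51 − (-0.31) = +1.82 V, n = 2.
Overall: 2 Mn³⁺(aq) + Co(s) → 2 Mn²⁺(aq) + Co²⁺(aq)
Q = [Mn²⁺]^2·[Co²⁺] / ([Mn³⁺]^2); log Q = -6.805.
E = E° − (0.0592/n) log Q = +1.82 − (0.0592/2)(-6.805) = +2.021 V.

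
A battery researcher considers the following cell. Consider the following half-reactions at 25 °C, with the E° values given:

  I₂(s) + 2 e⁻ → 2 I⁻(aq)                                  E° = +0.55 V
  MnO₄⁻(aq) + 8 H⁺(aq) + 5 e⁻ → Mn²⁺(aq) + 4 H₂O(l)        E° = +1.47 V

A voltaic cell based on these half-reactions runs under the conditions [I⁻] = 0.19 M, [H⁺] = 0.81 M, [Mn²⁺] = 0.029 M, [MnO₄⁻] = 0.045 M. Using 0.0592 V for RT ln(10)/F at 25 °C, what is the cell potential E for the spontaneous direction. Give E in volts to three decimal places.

+0.871 V

MnO₄⁻/Mn²⁺ is the cathode (higher E°), I₂/I⁻ the anode: E°cell = +1.47 − (+0.55) = +0.92 V, n = 10.
Overall: 2 MnO₄⁻(aq) + 16 H⁺(aq) + 10 I⁻(aq) → 2 Mn²⁺(aq) + 8 H₂O(l) + 5 I₂(s)
Q = [Mn²⁺]^2 / ([MnO₄⁻]^2·[H⁺]^16·[I⁻]^10); log Q = 8.295.
E = E° − (0.0592/n) log Q = +0.92 − (0.0592/10)(8.295) = +0.871 V.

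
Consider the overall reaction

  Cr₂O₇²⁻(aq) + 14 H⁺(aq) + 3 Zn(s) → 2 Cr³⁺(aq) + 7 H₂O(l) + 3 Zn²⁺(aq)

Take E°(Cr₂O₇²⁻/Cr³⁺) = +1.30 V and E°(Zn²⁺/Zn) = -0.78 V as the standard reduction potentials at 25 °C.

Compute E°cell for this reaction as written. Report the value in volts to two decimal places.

The Cr₂O₇²⁻/Cr³⁺ couple has the higher reduction potential, so it is the cathode; Zn²⁺/Zn is oxidised at the anode.
E°cell = E°(cathode) − E°(anode) = (+1.30) − (-0.78) = +2.08 V.

+2.08 V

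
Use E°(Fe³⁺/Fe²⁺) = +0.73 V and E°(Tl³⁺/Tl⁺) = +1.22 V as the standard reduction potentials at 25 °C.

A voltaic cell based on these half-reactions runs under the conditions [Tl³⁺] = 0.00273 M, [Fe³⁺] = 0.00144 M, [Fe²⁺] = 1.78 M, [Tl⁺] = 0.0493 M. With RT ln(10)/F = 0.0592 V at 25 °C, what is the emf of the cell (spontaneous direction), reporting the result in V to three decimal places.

+0.636 V

Tl³⁺/Tl⁺ is the cathode (higher E°), Fe³⁺/Fe²⁺ the anode: E°cell = +1.22 − (+0.73) = +0.49 V, n = 2.
Overall: Tl³⁺(aq) + 2 Fe²⁺(aq) → Tl⁺(aq) + 2 Fe³⁺(aq)
Q = [Tl⁺]·[Fe³⁺]^2 / ([Tl³⁺]·[Fe²⁺]^2); log Q = -4.927.
E = E° − (0.0592/n) log Q = +0.49 − (0.0592/2)(-4.927) = +0.636 V.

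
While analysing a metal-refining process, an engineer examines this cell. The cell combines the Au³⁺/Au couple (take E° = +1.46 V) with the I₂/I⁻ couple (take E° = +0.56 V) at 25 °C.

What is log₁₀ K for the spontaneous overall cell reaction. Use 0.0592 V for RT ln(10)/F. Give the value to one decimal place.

Cathode: Au³⁺/Au; anode: I₂/I⁻. E°cell = +0.90 V, n = 6.
log K = nE°cell / 0.0592 = (6)(+0.90) / 0.0592 = 91.2.

91.2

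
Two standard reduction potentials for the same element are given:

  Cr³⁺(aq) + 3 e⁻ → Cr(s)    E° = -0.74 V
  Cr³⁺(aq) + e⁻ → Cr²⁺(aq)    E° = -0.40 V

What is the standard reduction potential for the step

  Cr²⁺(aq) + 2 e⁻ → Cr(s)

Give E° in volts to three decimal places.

-0.910 V

Sequential free energies add, so n₃E°₃ = n₁E°₁ + n₂E°₂.
With n₃ = 3, and the known step contributing 1×(-0.40) V, the unknown satisfies 2·E° = 3×(-0.74) − 1×(-0.40) = -1.820.
E° = -1.820 / 2 = -0.910 V.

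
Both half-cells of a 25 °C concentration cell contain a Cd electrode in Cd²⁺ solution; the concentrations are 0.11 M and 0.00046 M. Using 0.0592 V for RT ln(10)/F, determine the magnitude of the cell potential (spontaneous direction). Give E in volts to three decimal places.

For a concentration cell E°cell = 0. The 0.11 M side is the cathode (reduction is favoured where [Cd²⁺] is higher).
With n = 2, E = −(0.0592/2) log([Cd²⁺]ₐₙ/[Cd²⁺]꜀ₐₜ) = −(0.0592/2) log(0.00046/0.11) = −(0.0592/2)(-2.379) = +0.070 V.

+0.070 V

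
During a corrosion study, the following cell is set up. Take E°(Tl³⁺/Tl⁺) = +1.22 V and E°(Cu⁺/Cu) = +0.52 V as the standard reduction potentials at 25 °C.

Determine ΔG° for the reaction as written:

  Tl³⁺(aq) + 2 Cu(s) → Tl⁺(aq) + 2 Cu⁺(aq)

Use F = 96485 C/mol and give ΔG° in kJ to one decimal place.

-135.1 kJ

As written, Tl³⁺/Tl⁺ is reduced (cathode) and Cu⁺/Cu is oxidised (anode), so E°cell = (+1.22) − (+0.52) = +0.70 V.
Balancing electrons gives n = 2.
ΔG° = −nFE° = −(2)(96485)(+0.70) = -135,079 J = -135.1 kJ.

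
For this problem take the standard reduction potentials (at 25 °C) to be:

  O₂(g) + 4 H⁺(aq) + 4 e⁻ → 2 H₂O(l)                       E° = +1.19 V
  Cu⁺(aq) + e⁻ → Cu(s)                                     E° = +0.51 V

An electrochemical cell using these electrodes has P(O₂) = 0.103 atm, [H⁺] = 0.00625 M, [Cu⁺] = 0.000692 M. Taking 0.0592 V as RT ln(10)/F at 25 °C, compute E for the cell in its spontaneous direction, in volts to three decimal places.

+0.722 V

O₂/H₂O is the cathode (higher E°), Cu⁺/Cu the anode: E°cell = +1.19 − (+0.51) = +0.68 V, n = 4.
Overall: O₂(g) + 4 H⁺(aq) + 4 Cu(s) → 2 H₂O(l) + 4 Cu⁺(aq)
Q = [Cu⁺]^4 / (P(O₂)·[H⁺]^4); log Q = -2.836.
E = E° − (0.0592/n) log Q = +0.68 − (0.0592/4)(-2.836) = +0.722 V.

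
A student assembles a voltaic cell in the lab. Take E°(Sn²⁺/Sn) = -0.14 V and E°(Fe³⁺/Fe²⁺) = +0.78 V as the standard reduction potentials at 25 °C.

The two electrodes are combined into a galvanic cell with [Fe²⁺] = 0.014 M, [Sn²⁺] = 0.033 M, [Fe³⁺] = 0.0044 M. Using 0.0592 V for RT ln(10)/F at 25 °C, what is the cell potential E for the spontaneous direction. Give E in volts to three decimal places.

Fe³⁺/Fe²⁺ is the cathode (higher E°), Sn²⁺/Sn the anode: E°cell = +0.78 − (-0.14) = +0.92 V, n = 2.
Overall: 2 Fe³⁺(aq) + Sn(s) → 2 Fe²⁺(aq) + Sn²⁺(aq)
Q = [Fe²⁺]^2·[Sn²⁺] / ([Fe³⁺]^2); log Q = -0.476.
E = E° − (0.0592/n) log Q = +0.92 − (0.0592/2)(-0.476) = +0.934 V.

+0.934 V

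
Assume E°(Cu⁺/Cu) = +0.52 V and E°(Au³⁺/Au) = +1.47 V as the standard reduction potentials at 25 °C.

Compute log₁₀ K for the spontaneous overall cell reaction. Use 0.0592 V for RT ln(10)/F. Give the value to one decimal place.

Cathode: Au³⁺/Au; anode: Cu⁺/Cu. E°cell = +0.95 V, n = 3.
log K = nE°cell / 0.0592 = (3)(+0.95) / 0.0592 = 48.1.

48.1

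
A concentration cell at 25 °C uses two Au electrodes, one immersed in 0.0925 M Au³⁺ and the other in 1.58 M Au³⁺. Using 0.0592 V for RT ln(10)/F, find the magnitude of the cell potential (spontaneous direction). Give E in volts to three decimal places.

For a concentration cell E°cell = 0. The 1.58 M side is the cathode (reduction is favoured where [Au³⁺] is higher).
With n = 3, E = −(0.0592/3) log([Au³⁺]ₐₙ/[Au³⁺]꜀ₐₜ) = −(0.0592/3) log(0.0925/1.58) = −(0.0592/3)(-1.233) = +0.024 V.

+0.024 V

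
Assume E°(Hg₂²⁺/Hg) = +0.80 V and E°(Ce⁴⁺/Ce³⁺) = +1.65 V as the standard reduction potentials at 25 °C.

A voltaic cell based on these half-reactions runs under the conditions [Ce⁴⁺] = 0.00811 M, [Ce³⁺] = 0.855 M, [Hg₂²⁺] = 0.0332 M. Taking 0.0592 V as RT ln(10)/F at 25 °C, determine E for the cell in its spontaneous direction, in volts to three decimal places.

+0.774 V

Ce⁴⁺/Ce³⁺ is the cathode (higher E°), Hg₂²⁺/Hg the anode: E°cell = +1.65 − (+0.80) = +0.85 V, n = 2.
Overall: 2 Ce⁴⁺(aq) + 2 Hg(l) → 2 Ce³⁺(aq) + Hg₂²⁺(aq)
Q = [Ce³⁺]^2·[Hg₂²⁺] / ([Ce⁴⁺]^2); log Q = 2.567.
E = E° − (0.0592/n) log Q = +0.85 − (0.0592/2)(2.567) = +0.774 V.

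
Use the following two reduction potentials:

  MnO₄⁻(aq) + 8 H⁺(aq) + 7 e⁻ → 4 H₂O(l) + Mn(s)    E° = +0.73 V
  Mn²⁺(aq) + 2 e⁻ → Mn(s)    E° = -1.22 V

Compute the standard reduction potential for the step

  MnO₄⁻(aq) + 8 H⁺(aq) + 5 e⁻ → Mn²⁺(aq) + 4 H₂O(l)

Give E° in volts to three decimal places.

+1.510 V

Sequential free energies add, so n₃E°₃ = n₁E°₁ + n₂E°₂.
With n₃ = 7, and the known step contributing 2×(-1.22) V, the unknown satisfies 5·E° = 7×(+0.73) − 2×(-1.22) = +7.550.
E° = +7.550 / 5 = +1.510 V.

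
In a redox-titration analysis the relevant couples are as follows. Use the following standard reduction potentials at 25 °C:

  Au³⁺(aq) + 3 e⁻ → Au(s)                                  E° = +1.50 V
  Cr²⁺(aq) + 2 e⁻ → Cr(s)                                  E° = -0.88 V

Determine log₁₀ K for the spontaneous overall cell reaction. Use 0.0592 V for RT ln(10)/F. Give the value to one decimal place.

Cathode: Au³⁺/Au; anode: Cr²⁺/Cr. E°cell = +2.38 V, n = 6.
log K = nE°cell / 0.0592 = (6)(+2.38) / 0.0592 = 241.2.

241.2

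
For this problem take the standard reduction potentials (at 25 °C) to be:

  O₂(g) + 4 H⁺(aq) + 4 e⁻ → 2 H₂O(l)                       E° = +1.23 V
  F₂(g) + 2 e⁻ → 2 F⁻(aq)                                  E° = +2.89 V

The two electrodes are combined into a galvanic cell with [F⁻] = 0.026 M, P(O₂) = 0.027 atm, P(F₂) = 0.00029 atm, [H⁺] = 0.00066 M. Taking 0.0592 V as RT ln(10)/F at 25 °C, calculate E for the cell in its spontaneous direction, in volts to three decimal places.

F₂/F⁻ is the cathode (higher E°), O₂/H₂O the anode: E°cell = +2.89 − (+1.23) = +1.66 V, n = 4.
Overall: 2 F₂(g) + 2 H₂O(l) → 4 F⁻(aq) + O₂(g) + 4 H⁺(aq)
Q = [F⁻]^4·P(O₂)·[H⁺]^4 / (P(F₂)^2); log Q = -13.555.
E = E° − (0.0592/n) log Q = +1.66 − (0.0592/4)(-13.555) = +1.861 V.

+1.861 V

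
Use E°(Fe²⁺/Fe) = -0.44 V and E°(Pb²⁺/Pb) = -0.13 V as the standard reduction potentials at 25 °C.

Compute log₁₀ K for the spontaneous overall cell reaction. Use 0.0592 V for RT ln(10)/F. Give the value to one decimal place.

Cathode: Pb²⁺/Pb; anode: Fe²⁺/Fe. E°cell = +0.31 V, n = 2.
log K = nE°cell / 0.0592 = (2)(+0.31) / 0.0592 = 10.5.

10.5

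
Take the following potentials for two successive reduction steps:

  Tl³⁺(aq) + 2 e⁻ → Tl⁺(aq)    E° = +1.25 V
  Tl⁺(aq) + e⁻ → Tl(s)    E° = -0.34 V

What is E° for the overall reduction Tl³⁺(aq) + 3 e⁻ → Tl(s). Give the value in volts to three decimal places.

+0.720 V

Standard free energies of sequential steps add: ΔG°₃ = ΔG°₁ + ΔG°₂, so n₃E°₃ = n₁E°₁ + n₂E°₂.
E°₃ = (2×+1.25 + 1×-0.34) / 3 = (+2.160) / 3 = +0.720 V.
E° values themselves are not directly additive — weighting by electron count is essential.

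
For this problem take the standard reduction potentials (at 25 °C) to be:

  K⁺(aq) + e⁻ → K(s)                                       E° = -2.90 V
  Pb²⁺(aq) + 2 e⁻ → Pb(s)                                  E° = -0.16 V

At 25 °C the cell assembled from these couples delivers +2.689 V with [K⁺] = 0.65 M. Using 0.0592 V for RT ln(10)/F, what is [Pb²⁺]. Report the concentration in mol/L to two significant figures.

Pb²⁺/Pb is the cathode, K⁺/K the anode: E°cell = +2.74 V, n = 2.
Overall reaction: Pb²⁺(aq) + 2 K(s) → Pb(s) + 2 K⁺(aq); Q = [K⁺]^2/[Pb²⁺]^1.
From E = E° − (0.0592/n) log Q: log Q = (E° − E)·n/0.0592 = (+2.74 − (+2.689))·2/0.0592 = 1.7230.
So 1·log[Pb²⁺] = 2·log(0.65) − log Q = -0.3742 − (1.7230) = -2.0972; [Pb²⁺] = 10^(-2.0972) ≈ 0.0080 M.

0.0080 M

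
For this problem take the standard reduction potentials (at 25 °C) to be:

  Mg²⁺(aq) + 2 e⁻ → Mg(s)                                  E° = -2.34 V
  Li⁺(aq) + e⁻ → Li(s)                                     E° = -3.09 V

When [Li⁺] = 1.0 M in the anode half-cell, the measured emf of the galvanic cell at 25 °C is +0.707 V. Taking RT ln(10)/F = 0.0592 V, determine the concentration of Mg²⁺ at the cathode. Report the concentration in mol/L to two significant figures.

0.035 M

Mg²⁺/Mg is the cathode, Li⁺/Li the anode: E°cell = +0.75 V, n = 2.
Overall reaction: Mg²⁺(aq) + 2 Li(s) → Mg(s) + 2 Li⁺(aq); Q = [Li⁺]^2/[Mg²⁺]^1.
From E = E° − (0.0592/n) log Q: log Q = (E° − E)·n/0.0592 = (+0.75 − (+0.707))·2/0.0592 = 1.4527.
So 1·log[Mg²⁺] = 2·log(1) − log Q = 0.0000 − (1.4527) = -1.4527; [Mg²⁺] = 10^(-1.4527) ≈ 0.035 M.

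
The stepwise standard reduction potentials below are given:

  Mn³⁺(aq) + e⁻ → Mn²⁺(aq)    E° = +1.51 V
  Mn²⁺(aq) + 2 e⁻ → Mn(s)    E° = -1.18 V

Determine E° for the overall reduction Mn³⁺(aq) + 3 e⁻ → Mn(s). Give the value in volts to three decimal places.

-0.283 V

Since ΔG° = −nFE° is additive over sequential reductions, n₃E°₃ = n₁E°₁ + n₂E°₂.
E°₃ = (1×+1.51 + 2×-1.18) / 3 = (-0.850) / 3 = -0.283 V.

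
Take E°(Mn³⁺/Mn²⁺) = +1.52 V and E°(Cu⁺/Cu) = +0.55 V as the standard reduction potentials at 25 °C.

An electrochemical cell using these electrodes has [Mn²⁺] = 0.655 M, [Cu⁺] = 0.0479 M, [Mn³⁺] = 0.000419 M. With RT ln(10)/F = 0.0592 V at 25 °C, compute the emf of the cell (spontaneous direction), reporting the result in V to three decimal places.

+0.859 V

Mn³⁺/Mn²⁺ is the cathode (higher E°), Cu⁺/Cu the anode: E°cell = +1.52 − (+0.55) = +0.97 V, n = 1.
Overall: Mn³⁺(aq) + Cu(s) → Mn²⁺(aq) + Cu⁺(aq)
Q = [Mn²⁺]·[Cu⁺] / ([Mn³⁺]); log Q = 1.874.
E = E° − (0.0592/n) log Q = +0.97 − (0.0592/1)(1.874) = +0.859 V.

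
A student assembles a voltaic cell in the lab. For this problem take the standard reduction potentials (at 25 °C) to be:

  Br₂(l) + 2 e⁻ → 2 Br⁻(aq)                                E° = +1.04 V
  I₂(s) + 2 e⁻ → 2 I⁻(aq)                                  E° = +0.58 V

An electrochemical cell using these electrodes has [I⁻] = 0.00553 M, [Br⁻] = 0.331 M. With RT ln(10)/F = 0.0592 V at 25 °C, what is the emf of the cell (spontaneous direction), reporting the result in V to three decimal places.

+0.355 V

Br₂/Br⁻ is the cathode (higher E°), I₂/I⁻ the anode: E°cell = +1.04 − (+0.58) = +0.46 V, n = 2.
Overall: Br₂(l) + 2 I⁻(aq) → 2 Br⁻(aq) + I₂(s)
Q = [Br⁻]^2 / ([I⁻]^2); log Q = 3.554.
E = E° − (0.0592/n) log Q = +0.46 − (0.0592/2)(3.554) = +0.355 V.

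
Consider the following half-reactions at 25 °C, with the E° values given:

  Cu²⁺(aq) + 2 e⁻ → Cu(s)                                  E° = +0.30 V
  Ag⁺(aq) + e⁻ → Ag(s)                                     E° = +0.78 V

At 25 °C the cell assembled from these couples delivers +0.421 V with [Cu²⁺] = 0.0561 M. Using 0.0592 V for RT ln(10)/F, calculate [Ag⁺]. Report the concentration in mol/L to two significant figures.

Ag⁺/Ag is the cathode, Cu²⁺/Cu the anode: E°cell = +0.48 V, n = 2.
Overall reaction: 2 Ag⁺(aq) + Cu(s) → 2 Ag(s) + Cu²⁺(aq); Q = [Cu²⁺]^1/[Ag⁺]^2.
From E = E° − (0.0592/n) log Q: log Q = (E° − E)·n/0.0592 = (+0.48 − (+0.421))·2/0.0592 = 1.9932.
So 2·log[Ag⁺] = 1·log(0.0561) − log Q = -1.2510 − (1.9932) = -3.2442; log[Ag⁺] = -3.2442 / 2 = -1.6221; [Ag⁺] = 10^(-1.6221) ≈ 0.024 M.

0.024 M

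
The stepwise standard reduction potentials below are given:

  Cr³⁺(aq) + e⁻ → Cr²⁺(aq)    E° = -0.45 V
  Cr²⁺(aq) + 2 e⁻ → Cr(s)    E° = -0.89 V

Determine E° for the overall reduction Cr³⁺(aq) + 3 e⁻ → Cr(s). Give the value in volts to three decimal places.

-0.743 V

Since ΔG° = −nFE° is additive over sequential reductions, n₃E°₃ = n₁E°₁ + n₂E°₂.
E°₃ = (1×-0.45 + 2×-0.89) / 3 = (-2.230) / 3 = -0.743 V.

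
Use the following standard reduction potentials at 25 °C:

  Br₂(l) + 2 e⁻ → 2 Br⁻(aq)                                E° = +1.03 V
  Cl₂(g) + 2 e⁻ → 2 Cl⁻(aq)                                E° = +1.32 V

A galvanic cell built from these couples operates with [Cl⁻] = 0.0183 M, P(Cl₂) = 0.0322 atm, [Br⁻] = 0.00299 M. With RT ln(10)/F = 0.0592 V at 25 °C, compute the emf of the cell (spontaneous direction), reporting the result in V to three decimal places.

Cl₂/Cl⁻ is the cathode (higher E°), Br₂/Br⁻ the anode: E°cell = +1.32 − (+1.03) = +0.29 V, n = 2.
Overall: Cl₂(g) + 2 Br⁻(aq) → 2 Cl⁻(aq) + Br₂(l)
Q = [Cl⁻]^2 / (P(Cl₂)·[Br⁻]^2); log Q = 3.066.
E = E° − (0.0592/n) log Q = +0.29 − (0.0592/2)(3.066) = +0.199 V.

+0.199 V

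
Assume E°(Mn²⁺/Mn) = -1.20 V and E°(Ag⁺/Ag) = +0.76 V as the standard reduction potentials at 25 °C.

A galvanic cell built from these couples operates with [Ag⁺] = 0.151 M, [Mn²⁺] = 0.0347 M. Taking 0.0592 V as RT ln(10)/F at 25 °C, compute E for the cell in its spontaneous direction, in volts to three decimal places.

Ag⁺/Ag is the cathode (higher E°), Mn²⁺/Mn the anode: E°cell = +0.76 − (-1.20) = +1.96 V, n = 2.
Overall: 2 Ag⁺(aq) + Mn(s) → 2 Ag(s) + Mn²⁺(aq)
Q = [Mn²⁺] / ([Ag⁺]^2); log Q = 0.182.
E = E° − (0.0592/n) log Q = +1.96 − (0.0592/2)(0.182) = +1.955 V.

+1.955 V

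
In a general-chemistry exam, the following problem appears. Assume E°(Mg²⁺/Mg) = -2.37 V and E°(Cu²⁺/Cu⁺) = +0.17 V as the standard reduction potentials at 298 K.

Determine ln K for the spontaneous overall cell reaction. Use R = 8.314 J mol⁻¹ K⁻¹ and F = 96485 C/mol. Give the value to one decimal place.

Cathode: Cu²⁺/Cu⁺; anode: Mg²⁺/Mg. E°cell = (+0.17) − (-2.37) = +2.54 V, with n = 2.
ΔG° = −nFE° = −RT ln K, so ln K = nFE°/(RT) = (2)(96485)(+2.54) / ((8.314)(298)) = 197.832.

197.8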